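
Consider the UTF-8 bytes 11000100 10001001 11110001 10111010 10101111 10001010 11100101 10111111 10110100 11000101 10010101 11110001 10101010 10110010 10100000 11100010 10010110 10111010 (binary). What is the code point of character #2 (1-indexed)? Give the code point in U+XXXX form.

Offset 0: leading byte 0xC4 = 11000100 → 2-byte char #1 = C4 89.
Offset 2: leading byte 0xF1 = 11110001 → 4-byte char #2 = F1 BA AF 8A.
Leading byte 0xF1 = 11110001 matches 11110xxx → 4-byte sequence.
Byte 1: 0xF1 = 11110001, payload 001 (3 bits).
Byte 2: 0xBA = 10111010 (10xxxxxx ✓), payload 111010.
Byte 3: 0xAF = 10101111 (10xxxxxx ✓), payload 101111.
Byte 4: 0x8A = 10001010 (10xxxxxx ✓), payload 001010.
Concatenate: 001111010101111001010 = 0x7ABCA (21 bits → U+7ABCA).

U+7ABCA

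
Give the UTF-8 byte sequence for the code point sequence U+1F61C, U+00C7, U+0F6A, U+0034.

F0 9F 98 9C C3 87 E0 BD AA 34

U+1F61C: 4-byte form → F0 9F 98 9C.
U+00C7: 2-byte form → C3 87.
U+0F6A: 3-byte form → E0 BD AA.
U+0034: 1-byte form → 34.
Concatenated (10 bytes): F0 9F 98 9C C3 87 E0 BD AA 34.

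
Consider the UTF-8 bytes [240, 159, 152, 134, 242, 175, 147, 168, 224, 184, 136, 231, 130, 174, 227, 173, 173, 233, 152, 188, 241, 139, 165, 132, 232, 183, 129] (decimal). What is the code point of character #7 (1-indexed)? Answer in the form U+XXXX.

U+4B944

Offset 0: leading byte 0xF0 = 11110000 → 4-byte char #1 = F0 9F 98 86.
Offset 4: leading byte 0xF2 = 11110010 → 4-byte char #2 = F2 AF 93 A8.
Offset 8: leading byte 0xE0 = 11100000 → 3-byte char #3 = E0 B8 88.
Offset 11: leading byte 0xE7 = 11100111 → 3-byte char #4 = E7 82 AE.
Offset 14: leading byte 0xE3 = 11100011 → 3-byte char #5 = E3 AD AD.
Offset 17: leading byte 0xE9 = 11101001 → 3-byte char #6 = E9 98 BC.
Offset 20: leading byte 0xF1 = 11110001 → 4-byte char #7 = F1 8B A5 84.
Leading byte 0xF1 = 11110001 matches 11110xxx → 4-byte sequence.
Byte 1: 0xF1 = 11110001, payload 001 (3 bits).
Byte 2: 0x8B = 10001011 (10xxxxxx ✓), payload 001011.
Byte 3: 0xA5 = 10100101 (10xxxxxx ✓), payload 100101.
Byte 4: 0x84 = 10000100 (10xxxxxx ✓), payload 000100.
Concatenate: 001001011100101000100 = 0x4B944 (21 bits → U+4B944).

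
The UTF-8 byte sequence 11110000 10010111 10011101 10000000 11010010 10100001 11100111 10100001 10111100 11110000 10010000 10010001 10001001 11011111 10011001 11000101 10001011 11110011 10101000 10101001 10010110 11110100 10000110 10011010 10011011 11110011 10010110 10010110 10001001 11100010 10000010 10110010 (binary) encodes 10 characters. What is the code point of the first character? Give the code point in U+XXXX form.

U+17740

Offset 0: leading byte 0xF0 = 11110000 → 4-byte char #1 = F0 97 9D 80.
Leading byte 0xF0 = 11110000 matches 11110xxx → 4-byte sequence.
Byte 1: 0xF0 = 11110000, payload 000 (3 bits).
Byte 2: 0x97 = 10010111 (10xxxxxx ✓), payload 010111.
Byte 3: 0x9D = 10011101 (10xxxxxx ✓), payload 011101.
Byte 4: 0x80 = 10000000 (10xxxxxx ✓), payload 000000.
Concatenate: 000010111011101000000 = 0x17740 (21 bits → U+17740).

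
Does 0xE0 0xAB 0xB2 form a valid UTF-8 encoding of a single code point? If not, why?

Leading byte 0xE0 = 11100000 → 3-byte form.
Continuation bytes 0xAB=10101011, 0xB2=10110010 all match 10xxxxxx.
Decoded value 0xAF2 is ≥ 0x800 (shortest form) and not a surrogate.

valid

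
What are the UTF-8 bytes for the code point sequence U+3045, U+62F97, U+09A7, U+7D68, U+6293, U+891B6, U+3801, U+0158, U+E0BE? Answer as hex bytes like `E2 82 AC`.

E3 81 85 F1 A2 BE 97 E0 A6 A7 E7 B5 A8 E6 8A 93 F2 89 86 B6 E3 A0 81 C5 98 EE 82 BE

U+3045: 3-byte form → E3 81 85.
U+62F97: 4-byte form → F1 A2 BE 97.
U+09A7: 3-byte form → E0 A6 A7.
U+7D68: 3-byte form → E7 B5 A8.
U+6293: 3-byte form → E6 8A 93.
U+891B6: 4-byte form → F2 89 86 B6.
U+3801: 3-byte form → E3 A0 81.
U+0158: 2-byte form → C5 98.
U+E0BE: 3-byte form → EE 82 BE.
Concatenated (28 bytes): E3 81 85 F1 A2 BE 97 E0 A6 A7 E7 B5 A8 E6 8A 93 F2 89 86 B6 E3 A0 81 C5 98 EE 82 BE.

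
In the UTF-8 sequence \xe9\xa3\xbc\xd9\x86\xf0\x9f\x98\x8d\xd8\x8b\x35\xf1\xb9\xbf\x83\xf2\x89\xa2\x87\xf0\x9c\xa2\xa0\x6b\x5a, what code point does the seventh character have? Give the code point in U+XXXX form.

U+89887

Offset 0: leading byte 0xE9 = 11101001 → 3-byte char #1 = E9 A3 BC.
Offset 3: leading byte 0xD9 = 11011001 → 2-byte char #2 = D9 86.
Offset 5: leading byte 0xF0 = 11110000 → 4-byte char #3 = F0 9F 98 8D.
Offset 9: leading byte 0xD8 = 11011000 → 2-byte char #4 = D8 8B.
Offset 11: leading byte 0x35 = 00110101 → 1-byte char #5 = 35.
Offset 12: leading byte 0xF1 = 11110001 → 4-byte char #6 = F1 B9 BF 83.
Offset 16: leading byte 0xF2 = 11110010 → 4-byte char #7 = F2 89 A2 87.
Leading byte 0xF2 = 11110010 matches 11110xxx → 4-byte sequence.
Byte 1: 0xF2 = 11110010, payload 010 (3 bits).
Byte 2: 0x89 = 10001001 (10xxxxxx ✓), payload 001001.
Byte 3: 0xA2 = 10100010 (10xxxxxx ✓), payload 100010.
Byte 4: 0x87 = 10000111 (10xxxxxx ✓), payload 000111.
Concatenate: 010001001100010000111 = 0x89887 (21 bits → U+89887).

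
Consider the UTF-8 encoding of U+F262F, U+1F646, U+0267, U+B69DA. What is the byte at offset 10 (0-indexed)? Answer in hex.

U+F262F → 4-byte form F3 B2 98 AF at offsets 0–3.
U+1F646 → 4-byte form F0 9F 99 86 at offsets 4–7.
U+0267 → 2-byte form C9 A7 at offsets 8–9.
U+B69DA → 4-byte form F2 B6 A7 9A at offsets 10–13.
Offset 10 falls in char 4's range; it's byte 1 of F2 B6 A7 9A = 0xF2.

0xF2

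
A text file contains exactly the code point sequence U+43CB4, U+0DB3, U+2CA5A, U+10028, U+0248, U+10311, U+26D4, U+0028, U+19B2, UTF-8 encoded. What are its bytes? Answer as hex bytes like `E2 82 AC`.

F1 83 B2 B4 E0 B6 B3 F0 AC A9 9A F0 90 80 A8 C9 88 F0 90 8C 91 E2 9B 94 28 E1 A6 B2

U+43CB4: 4-byte form → F1 83 B2 B4.
U+0DB3: 3-byte form → E0 B6 B3.
U+2CA5A: 4-byte form → F0 AC A9 9A.
U+10028: 4-byte form → F0 90 80 A8.
U+0248: 2-byte form → C9 88.
U+10311: 4-byte form → F0 90 8C 91.
U+26D4: 3-byte form → E2 9B 94.
U+0028: 1-byte form → 28.
U+19B2: 3-byte form → E1 A6 B2.
Concatenated (28 bytes): F1 83 B2 B4 E0 B6 B3 F0 AC A9 9A F0 90 80 A8 C9 88 F0 90 8C 91 E2 9B 94 28 E1 A6 B2.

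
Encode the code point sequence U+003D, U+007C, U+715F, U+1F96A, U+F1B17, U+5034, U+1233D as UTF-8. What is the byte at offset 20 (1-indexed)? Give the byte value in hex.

1-indexed offset 20 is 0-indexed offset 19.
U+003D → 1-byte form 3D at offsets 0–0.
U+007C → 1-byte form 7C at offsets 1–1.
U+715F → 3-byte form E7 85 9F at offsets 2–4.
U+1F96A → 4-byte form F0 9F A5 AA at offsets 5–8.
U+F1B17 → 4-byte form F3 B1 AC 97 at offsets 9–12.
U+5034 → 3-byte form E5 80 B4 at offsets 13–15.
U+1233D → 4-byte form F0 92 8C BD at offsets 16–19.
Offset 19 falls in char 7's range; it's byte 4 of F0 92 8C BD = 0xBD.

0xBD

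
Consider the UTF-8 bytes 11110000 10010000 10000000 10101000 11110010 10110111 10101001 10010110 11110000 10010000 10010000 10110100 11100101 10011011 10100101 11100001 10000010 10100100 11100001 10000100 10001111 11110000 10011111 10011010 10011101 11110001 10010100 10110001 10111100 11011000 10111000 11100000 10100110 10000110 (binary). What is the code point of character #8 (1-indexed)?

Offset 0: leading byte 0xF0 = 11110000 → 4-byte char #1 = F0 90 80 A8.
Offset 4: leading byte 0xF2 = 11110010 → 4-byte char #2 = F2 B7 A9 96.
Offset 8: leading byte 0xF0 = 11110000 → 4-byte char #3 = F0 90 90 B4.
Offset 12: leading byte 0xE5 = 11100101 → 3-byte char #4 = E5 9B A5.
Offset 15: leading byte 0xE1 = 11100001 → 3-byte char #5 = E1 82 A4.
Offset 18: leading byte 0xE1 = 11100001 → 3-byte char #6 = E1 84 8F.
Offset 21: leading byte 0xF0 = 11110000 → 4-byte char #7 = F0 9F 9A 9D.
Offset 25: leading byte 0xF1 = 11110001 → 4-byte char #8 = F1 94 B1 BC.
Leading byte 0xF1 = 11110001 matches 11110xxx → 4-byte sequence.
Byte 1: 0xF1 = 11110001, payload 001 (3 bits).
Byte 2: 0x94 = 10010100 (10xxxxxx ✓), payload 010100.
Byte 3: 0xB1 = 10110001 (10xxxxxx ✓), payload 110001.
Byte 4: 0xBC = 10111100 (10xxxxxx ✓), payload 111100.
Concatenate: 001010100110001111100 = 0x54C7C (21 bits → U+54C7C).

U+54C7C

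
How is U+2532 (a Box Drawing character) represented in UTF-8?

E2 94 B2

U+2532 = 0x2532 = 9522 decimal. In range U+0800–U+FFFF → 3-byte form: 1110xxxx 10xxxxxx 10xxxxxx.
Binary (16 bits): 0010010100110010.
Split 4+6+6: 0010 | 010100 | 110010.
Byte 1: 11100010 = 0xE2.
Byte 2: 10010100 = 0x94.
Byte 3: 10110010 = 0xB2.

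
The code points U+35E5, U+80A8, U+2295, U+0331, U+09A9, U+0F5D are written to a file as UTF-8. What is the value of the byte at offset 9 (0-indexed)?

U+35E5 → 3-byte form E3 97 A5 at offsets 0–2.
U+80A8 → 3-byte form E8 82 A8 at offsets 3–5.
U+2295 → 3-byte form E2 8A 95 at offsets 6–8.
U+0331 → 2-byte form CC B1 at offsets 9–10.
Offset 9 falls in char 4's range; it's byte 1 of CC B1 = 0xCC.

0xCC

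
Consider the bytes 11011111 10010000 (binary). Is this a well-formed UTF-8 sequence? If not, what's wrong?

valid

Leading byte 0xDF = 11011111 → 2-byte form.
Continuation bytes 0x90=10010000 all match 10xxxxxx.
Decoded value 0x7D0 is ≥ 0x80 (shortest form) and not a surrogate.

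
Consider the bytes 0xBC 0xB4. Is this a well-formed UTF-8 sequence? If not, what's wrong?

Byte 0xBC = 10111100 has the form 10xxxxxx — a continuation byte — but there is no preceding leading byte.

invalid (continuation byte with no leading byte)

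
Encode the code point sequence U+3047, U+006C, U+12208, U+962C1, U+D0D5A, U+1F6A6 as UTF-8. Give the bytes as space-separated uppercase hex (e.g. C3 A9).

E3 81 87 6C F0 92 88 88 F2 96 8B 81 F3 90 B5 9A F0 9F 9A A6

U+3047: 3-byte form → E3 81 87.
U+006C: 1-byte form → 6C.
U+12208: 4-byte form → F0 92 88 88.
U+962C1: 4-byte form → F2 96 8B 81.
U+D0D5A: 4-byte form → F3 90 B5 9A.
U+1F6A6: 4-byte form → F0 9F 9A A6.
Concatenated (20 bytes): E3 81 87 6C F0 92 88 88 F2 96 8B 81 F3 90 B5 9A F0 9F 9A A6.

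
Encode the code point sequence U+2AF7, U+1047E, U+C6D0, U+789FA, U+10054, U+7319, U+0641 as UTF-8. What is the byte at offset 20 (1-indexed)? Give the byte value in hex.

1-indexed offset 20 is 0-indexed offset 19.
U+2AF7 → 3-byte form E2 AB B7 at offsets 0–2.
U+1047E → 4-byte form F0 90 91 BE at offsets 3–6.
U+C6D0 → 3-byte form EC 9B 90 at offsets 7–9.
U+789FA → 4-byte form F1 B8 A7 BA at offsets 10–13.
U+10054 → 4-byte form F0 90 81 94 at offsets 14–17.
U+7319 → 3-byte form E7 8C 99 at offsets 18–20.
Offset 19 falls in char 6's range; it's byte 2 of E7 8C 99 = 0x8C.

0x8C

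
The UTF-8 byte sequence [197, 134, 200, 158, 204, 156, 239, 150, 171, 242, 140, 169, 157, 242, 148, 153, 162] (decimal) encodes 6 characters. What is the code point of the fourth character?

U+F5AB

Offset 0: leading byte 0xC5 = 11000101 → 2-byte char #1 = C5 86.
Offset 2: leading byte 0xC8 = 11001000 → 2-byte char #2 = C8 9E.
Offset 4: leading byte 0xCC = 11001100 → 2-byte char #3 = CC 9C.
Offset 6: leading byte 0xEF = 11101111 → 3-byte char #4 = EF 96 AB.
Leading byte 0xEF = 11101111 matches 1110xxxx → 3-byte sequence.
Byte 1: 0xEF = 11101111, payload 1111 (4 bits).
Byte 2: 0x96 = 10010110 (10xxxxxx ✓), payload 010110.
Byte 3: 0xAB = 10101011 (10xxxxxx ✓), payload 101011.
Concatenate: 1111010110101011 = 0xF5AB (16 bits → U+F5AB).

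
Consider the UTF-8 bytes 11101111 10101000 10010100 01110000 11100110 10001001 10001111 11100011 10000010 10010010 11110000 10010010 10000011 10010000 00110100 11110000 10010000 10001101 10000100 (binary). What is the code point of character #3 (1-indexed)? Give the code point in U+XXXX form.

Offset 0: leading byte 0xEF = 11101111 → 3-byte char #1 = EF A8 94.
Offset 3: leading byte 0x70 = 01110000 → 1-byte char #2 = 70.
Offset 4: leading byte 0xE6 = 11100110 → 3-byte char #3 = E6 89 8F.
Leading byte 0xE6 = 11100110 matches 1110xxxx → 3-byte sequence.
Byte 1: 0xE6 = 11100110, payload 0110 (4 bits).
Byte 2: 0x89 = 10001001 (10xxxxxx ✓), payload 001001.
Byte 3: 0x8F = 10001111 (10xxxxxx ✓), payload 001111.
Concatenate: 0110001001001111 = 0x624F (16 bits → U+624F).

U+624F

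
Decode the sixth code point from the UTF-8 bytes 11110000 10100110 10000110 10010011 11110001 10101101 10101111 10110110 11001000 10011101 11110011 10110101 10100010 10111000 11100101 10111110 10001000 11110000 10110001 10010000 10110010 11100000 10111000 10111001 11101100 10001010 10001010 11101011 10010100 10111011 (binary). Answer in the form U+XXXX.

U+31432

Offset 0: leading byte 0xF0 = 11110000 → 4-byte char #1 = F0 A6 86 93.
Offset 4: leading byte 0xF1 = 11110001 → 4-byte char #2 = F1 AD AF B6.
Offset 8: leading byte 0xC8 = 11001000 → 2-byte char #3 = C8 9D.
Offset 10: leading byte 0xF3 = 11110011 → 4-byte char #4 = F3 B5 A2 B8.
Offset 14: leading byte 0xE5 = 11100101 → 3-byte char #5 = E5 BE 88.
Offset 17: leading byte 0xF0 = 11110000 → 4-byte char #6 = F0 B1 90 B2.
Leading byte 0xF0 = 11110000 matches 11110xxx → 4-byte sequence.
Byte 1: 0xF0 = 11110000, payload 000 (3 bits).
Byte 2: 0xB1 = 10110001 (10xxxxxx ✓), payload 110001.
Byte 3: 0x90 = 10010000 (10xxxxxx ✓), payload 010000.
Byte 4: 0xB2 = 10110010 (10xxxxxx ✓), payload 110010.
Concatenate: 000110001010000110010 = 0x31432 (21 bits → U+31432).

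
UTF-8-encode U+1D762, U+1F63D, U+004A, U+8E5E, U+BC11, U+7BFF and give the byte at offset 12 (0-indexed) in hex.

0xEB

U+1D762 → 4-byte form F0 9D 9D A2 at offsets 0–3.
U+1F63D → 4-byte form F0 9F 98 BD at offsets 4–7.
U+004A → 1-byte form 4A at offsets 8–8.
U+8E5E → 3-byte form E8 B9 9E at offsets 9–11.
U+BC11 → 3-byte form EB B0 91 at offsets 12–14.
Offset 12 falls in char 5's range; it's byte 1 of EB B0 91 = 0xEB.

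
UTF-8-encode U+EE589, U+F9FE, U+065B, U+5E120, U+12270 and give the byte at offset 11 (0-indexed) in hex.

0x84

U+EE589 → 4-byte form F3 AE 96 89 at offsets 0–3.
U+F9FE → 3-byte form EF A7 BE at offsets 4–6.
U+065B → 2-byte form D9 9B at offsets 7–8.
U+5E120 → 4-byte form F1 9E 84 A0 at offsets 9–12.
Offset 11 falls in char 4's range; it's byte 3 of F1 9E 84 A0 = 0x84.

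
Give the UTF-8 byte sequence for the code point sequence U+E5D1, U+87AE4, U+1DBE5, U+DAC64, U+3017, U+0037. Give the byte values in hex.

EE 97 91 F2 87 AB A4 F0 9D AF A5 F3 9A B1 A4 E3 80 97 37

U+E5D1: 3-byte form → EE 97 91.
U+87AE4: 4-byte form → F2 87 AB A4.
U+1DBE5: 4-byte form → F0 9D AF A5.
U+DAC64: 4-byte form → F3 9A B1 A4.
U+3017: 3-byte form → E3 80 97.
U+0037: 1-byte form → 37.
Concatenated (19 bytes): EE 97 91 F2 87 AB A4 F0 9D AF A5 F3 9A B1 A4 E3 80 97 37.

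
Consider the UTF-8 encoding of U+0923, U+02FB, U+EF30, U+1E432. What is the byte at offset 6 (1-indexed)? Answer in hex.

0xEE

1-indexed offset 6 is 0-indexed offset 5.
U+0923 → 3-byte form E0 A4 A3 at offsets 0–2.
U+02FB → 2-byte form CB BB at offsets 3–4.
U+EF30 → 3-byte form EE BC B0 at offsets 5–7.
Offset 5 falls in char 3's range; it's byte 1 of EE BC B0 = 0xEE.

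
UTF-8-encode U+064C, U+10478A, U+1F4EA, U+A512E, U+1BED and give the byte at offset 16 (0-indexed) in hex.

0xAD

U+064C → 2-byte form D9 8C at offsets 0–1.
U+10478A → 4-byte form F4 84 9E 8A at offsets 2–5.
U+1F4EA → 4-byte form F0 9F 93 AA at offsets 6–9.
U+A512E → 4-byte form F2 A5 84 AE at offsets 10–13.
U+1BED → 3-byte form E1 AF AD at offsets 14–16.
Offset 16 falls in char 5's range; it's byte 3 of E1 AF AD = 0xAD.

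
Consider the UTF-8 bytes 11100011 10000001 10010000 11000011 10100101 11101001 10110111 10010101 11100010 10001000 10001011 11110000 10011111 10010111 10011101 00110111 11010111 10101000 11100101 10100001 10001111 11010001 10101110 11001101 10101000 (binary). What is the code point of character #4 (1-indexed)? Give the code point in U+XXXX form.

U+220B

Offset 0: leading byte 0xE3 = 11100011 → 3-byte char #1 = E3 81 90.
Offset 3: leading byte 0xC3 = 11000011 → 2-byte char #2 = C3 A5.
Offset 5: leading byte 0xE9 = 11101001 → 3-byte char #3 = E9 B7 95.
Offset 8: leading byte 0xE2 = 11100010 → 3-byte char #4 = E2 88 8B.
Leading byte 0xE2 = 11100010 matches 1110xxxx → 3-byte sequence.
Byte 1: 0xE2 = 11100010, payload 0010 (4 bits).
Byte 2: 0x88 = 10001000 (10xxxxxx ✓), payload 001000.
Byte 3: 0x8B = 10001011 (10xxxxxx ✓), payload 001011.
Concatenate: 0010001000001011 = 0x220B (16 bits → U+220B).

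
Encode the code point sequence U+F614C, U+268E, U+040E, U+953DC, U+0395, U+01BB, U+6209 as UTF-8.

F3 B6 85 8C E2 9A 8E D0 8E F2 95 8F 9C CE 95 C6 BB E6 88 89

U+F614C: 4-byte form → F3 B6 85 8C.
U+268E: 3-byte form → E2 9A 8E.
U+040E: 2-byte form → D0 8E.
U+953DC: 4-byte form → F2 95 8F 9C.
U+0395: 2-byte form → CE 95.
U+01BB: 2-byte form → C6 BB.
U+6209: 3-byte form → E6 88 89.
Concatenated (20 bytes): F3 B6 85 8C E2 9A 8E D0 8E F2 95 8F 9C CE 95 C6 BB E6 88 89.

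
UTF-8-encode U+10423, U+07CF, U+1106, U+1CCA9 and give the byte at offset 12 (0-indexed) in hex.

0xA9

U+10423 → 4-byte form F0 90 90 A3 at offsets 0–3.
U+07CF → 2-byte form DF 8F at offsets 4–5.
U+1106 → 3-byte form E1 84 86 at offsets 6–8.
U+1CCA9 → 4-byte form F0 9C B2 A9 at offsets 9–12.
Offset 12 falls in char 4's range; it's byte 4 of F0 9C B2 A9 = 0xA9.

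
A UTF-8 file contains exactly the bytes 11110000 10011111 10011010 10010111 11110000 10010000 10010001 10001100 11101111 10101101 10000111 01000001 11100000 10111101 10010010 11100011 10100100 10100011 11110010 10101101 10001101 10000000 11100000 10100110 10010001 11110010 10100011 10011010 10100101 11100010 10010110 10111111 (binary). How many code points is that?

Byte at offset 0: 0xF0 = 11110000 → 4-byte char (#1). Advance 4.
Byte at offset 4: 0xF0 = 11110000 → 4-byte char (#2). Advance 4.
Byte at offset 8: 0xEF = 11101111 → 3-byte char (#3). Advance 3.
Byte at offset 11: 0x41 = 01000001 → 1-byte char (#4). Advance 1.
Byte at offset 12: 0xE0 = 11100000 → 3-byte char (#5). Advance 3.
Byte at offset 15: 0xE3 = 11100011 → 3-byte char (#6). Advance 3.
Byte at offset 18: 0xF2 = 11110010 → 4-byte char (#7). Advance 4.
Byte at offset 22: 0xE0 = 11100000 → 3-byte char (#8). Advance 3.
Byte at offset 25: 0xF2 = 11110010 → 4-byte char (#9). Advance 4.
Byte at offset 29: 0xE2 = 11100010 → 3-byte char (#10). Advance 3.
Reached end at offset 32 after 10 code points.

10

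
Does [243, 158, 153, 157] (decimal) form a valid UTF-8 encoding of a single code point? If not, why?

Leading byte 0xF3 = 11110011 → 4-byte form.
Continuation bytes 0x9E=10011110, 0x99=10011001, 0x9D=10011101 all match 10xxxxxx.
Decoded value 0xDE65D is ≥ 0x10000 (shortest form) and not a surrogate.

valid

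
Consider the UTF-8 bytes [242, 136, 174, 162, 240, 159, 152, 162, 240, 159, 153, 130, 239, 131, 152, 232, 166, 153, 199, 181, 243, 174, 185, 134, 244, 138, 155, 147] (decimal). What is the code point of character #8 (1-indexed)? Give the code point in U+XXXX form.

U+10A6D3

Offset 0: leading byte 0xF2 = 11110010 → 4-byte char #1 = F2 88 AE A2.
Offset 4: leading byte 0xF0 = 11110000 → 4-byte char #2 = F0 9F 98 A2.
Offset 8: leading byte 0xF0 = 11110000 → 4-byte char #3 = F0 9F 99 82.
Offset 12: leading byte 0xEF = 11101111 → 3-byte char #4 = EF 83 98.
Offset 15: leading byte 0xE8 = 11101000 → 3-byte char #5 = E8 A6 99.
Offset 18: leading byte 0xC7 = 11000111 → 2-byte char #6 = C7 B5.
Offset 20: leading byte 0xF3 = 11110011 → 4-byte char #7 = F3 AE B9 86.
Offset 24: leading byte 0xF4 = 11110100 → 4-byte char #8 = F4 8A 9B 93.
Leading byte 0xF4 = 11110100 matches 11110xxx → 4-byte sequence.
Byte 1: 0xF4 = 11110100, payload 100 (3 bits).
Byte 2: 0x8A = 10001010 (10xxxxxx ✓), payload 001010.
Byte 3: 0x9B = 10011011 (10xxxxxx ✓), payload 011011.
Byte 4: 0x93 = 10010011 (10xxxxxx ✓), payload 010011.
Concatenate: 100001010011011010011 = 0x10A6D3 (21 bits → U+10A6D3).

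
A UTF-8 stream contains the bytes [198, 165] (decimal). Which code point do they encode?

U+01A5

Leading byte 0xC6 = 11000110 matches 110xxxxx → 2-byte sequence.
Byte 1: 0xC6 = 11000110, payload 00110 (5 bits).
Byte 2: 0xA5 = 10100101 (10xxxxxx ✓), payload 100101.
Concatenate: 00110100101 = 0x1A5 (11 bits → U+01A5).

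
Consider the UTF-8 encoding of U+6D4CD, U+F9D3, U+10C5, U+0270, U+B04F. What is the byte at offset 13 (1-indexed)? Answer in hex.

1-indexed offset 13 is 0-indexed offset 12.
U+6D4CD → 4-byte form F1 AD 93 8D at offsets 0–3.
U+F9D3 → 3-byte form EF A7 93 at offsets 4–6.
U+10C5 → 3-byte form E1 83 85 at offsets 7–9.
U+0270 → 2-byte form C9 B0 at offsets 10–11.
U+B04F → 3-byte form EB 81 8F at offsets 12–14.
Offset 12 falls in char 5's range; it's byte 1 of EB 81 8F = 0xEB.

0xEB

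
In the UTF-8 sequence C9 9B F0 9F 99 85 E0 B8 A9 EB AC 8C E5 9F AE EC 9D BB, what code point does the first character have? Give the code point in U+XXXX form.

Offset 0: leading byte 0xC9 = 11001001 → 2-byte char #1 = C9 9B.
Leading byte 0xC9 = 11001001 matches 110xxxxx → 2-byte sequence.
Byte 1: 0xC9 = 11001001, payload 01001 (5 bits).
Byte 2: 0x9B = 10011011 (10xxxxxx ✓), payload 011011.
Concatenate: 01001011011 = 0x25B (11 bits → U+025B).

U+025B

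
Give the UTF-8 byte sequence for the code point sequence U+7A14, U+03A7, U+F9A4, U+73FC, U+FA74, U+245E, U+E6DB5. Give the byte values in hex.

E7 A8 94 CE A7 EF A6 A4 E7 8F BC EF A9 B4 E2 91 9E F3 A6 B6 B5

U+7A14: 3-byte form → E7 A8 94.
U+03A7: 2-byte form → CE A7.
U+F9A4: 3-byte form → EF A6 A4.
U+73FC: 3-byte form → E7 8F BC.
U+FA74: 3-byte form → EF A9 B4.
U+245E: 3-byte form → E2 91 9E.
U+E6DB5: 4-byte form → F3 A6 B6 B5.
Concatenated (21 bytes): E7 A8 94 CE A7 EF A6 A4 E7 8F BC EF A9 B4 E2 91 9E F3 A6 B6 B5.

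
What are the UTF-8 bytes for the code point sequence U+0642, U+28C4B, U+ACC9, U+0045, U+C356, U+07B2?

D9 82 F0 A8 B1 8B EA B3 89 45 EC 8D 96 DE B2

U+0642: 2-byte form → D9 82.
U+28C4B: 4-byte form → F0 A8 B1 8B.
U+ACC9: 3-byte form → EA B3 89.
U+0045: 1-byte form → 45.
U+C356: 3-byte form → EC 8D 96.
U+07B2: 2-byte form → DE B2.
Concatenated (15 bytes): D9 82 F0 A8 B1 8B EA B3 89 45 EC 8D 96 DE B2.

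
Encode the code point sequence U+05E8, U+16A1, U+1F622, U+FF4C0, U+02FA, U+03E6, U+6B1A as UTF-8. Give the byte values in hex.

D7 A8 E1 9A A1 F0 9F 98 A2 F3 BF 93 80 CB BA CF A6 E6 AC 9A

U+05E8: 2-byte form → D7 A8.
U+16A1: 3-byte form → E1 9A A1.
U+1F622: 4-byte form → F0 9F 98 A2.
U+FF4C0: 4-byte form → F3 BF 93 80.
U+02FA: 2-byte form → CB BA.
U+03E6: 2-byte form → CF A6.
U+6B1A: 3-byte form → E6 AC 9A.
Concatenated (20 bytes): D7 A8 E1 9A A1 F0 9F 98 A2 F3 BF 93 80 CB BA CF A6 E6 AC 9A.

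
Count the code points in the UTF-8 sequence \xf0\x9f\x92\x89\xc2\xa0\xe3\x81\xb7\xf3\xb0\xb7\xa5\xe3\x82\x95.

Byte at offset 0: 0xF0 = 11110000 → 4-byte char (#1). Advance 4.
Byte at offset 4: 0xC2 = 11000010 → 2-byte char (#2). Advance 2.
Byte at offset 6: 0xE3 = 11100011 → 3-byte char (#3). Advance 3.
Byte at offset 9: 0xF3 = 11110011 → 4-byte char (#4). Advance 4.
Byte at offset 13: 0xE3 = 11100011 → 3-byte char (#5). Advance 3.
Reached end at offset 16 after 5 code points.

5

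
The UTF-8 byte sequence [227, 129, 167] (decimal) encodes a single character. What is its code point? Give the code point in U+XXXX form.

Leading byte 0xE3 = 11100011 matches 1110xxxx → 3-byte sequence.
Byte 1: 0xE3 = 11100011, payload 0011 (4 bits).
Byte 2: 0x81 = 10000001 (10xxxxxx ✓), payload 000001.
Byte 3: 0xA7 = 10100111 (10xxxxxx ✓), payload 100111.
Concatenate: 0011000001100111 = 0x3067 (16 bits → U+3067).

U+3067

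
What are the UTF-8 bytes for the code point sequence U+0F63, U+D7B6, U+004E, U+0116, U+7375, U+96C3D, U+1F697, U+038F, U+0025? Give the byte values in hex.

U+0F63: 3-byte form → E0 BD A3.
U+D7B6: 3-byte form → ED 9E B6.
U+004E: 1-byte form → 4E.
U+0116: 2-byte form → C4 96.
U+7375: 3-byte form → E7 8D B5.
U+96C3D: 4-byte form → F2 96 B0 BD.
U+1F697: 4-byte form → F0 9F 9A 97.
U+038F: 2-byte form → CE 8F.
U+0025: 1-byte form → 25.
Concatenated (23 bytes): E0 BD A3 ED 9E B6 4E C4 96 E7 8D B5 F2 96 B0 BD F0 9F 9A 97 CE 8F 25.

E0 BD A3 ED 9E B6 4E C4 96 E7 8D B5 F2 96 B0 BD F0 9F 9A 97 CE 8F 25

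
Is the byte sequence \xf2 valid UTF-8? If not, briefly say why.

Leading byte 0xF2 = 11110010 → 4-byte form, but only 1 byte is present.

invalid (sequence truncated)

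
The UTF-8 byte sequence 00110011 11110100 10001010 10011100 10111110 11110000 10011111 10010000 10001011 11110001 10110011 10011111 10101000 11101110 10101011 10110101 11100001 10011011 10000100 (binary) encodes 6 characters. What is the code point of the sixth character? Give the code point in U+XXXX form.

Offset 0: leading byte 0x33 = 00110011 → 1-byte char #1 = 33.
Offset 1: leading byte 0xF4 = 11110100 → 4-byte char #2 = F4 8A 9C BE.
Offset 5: leading byte 0xF0 = 11110000 → 4-byte char #3 = F0 9F 90 8B.
Offset 9: leading byte 0xF1 = 11110001 → 4-byte char #4 = F1 B3 9F A8.
Offset 13: leading byte 0xEE = 11101110 → 3-byte char #5 = EE AB B5.
Offset 16: leading byte 0xE1 = 11100001 → 3-byte char #6 = E1 9B 84.
Leading byte 0xE1 = 11100001 matches 1110xxxx → 3-byte sequence.
Byte 1: 0xE1 = 11100001, payload 0001 (4 bits).
Byte 2: 0x9B = 10011011 (10xxxxxx ✓), payload 011011.
Byte 3: 0x84 = 10000100 (10xxxxxx ✓), payload 000100.
Concatenate: 0001011011000100 = 0x16C4 (16 bits → U+16C4).

U+16C4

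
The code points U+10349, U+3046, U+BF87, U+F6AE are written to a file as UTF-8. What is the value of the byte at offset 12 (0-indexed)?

U+10349 → 4-byte form F0 90 8D 89 at offsets 0–3.
U+3046 → 3-byte form E3 81 86 at offsets 4–6.
U+BF87 → 3-byte form EB BE 87 at offsets 7–9.
U+F6AE → 3-byte form EF 9A AE at offsets 10–12.
Offset 12 falls in char 4's range; it's byte 3 of EF 9A AE = 0xAE.

0xAE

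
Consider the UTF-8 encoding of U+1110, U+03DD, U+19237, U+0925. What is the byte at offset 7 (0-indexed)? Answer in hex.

U+1110 → 3-byte form E1 84 90 at offsets 0–2.
U+03DD → 2-byte form CF 9D at offsets 3–4.
U+19237 → 4-byte form F0 99 88 B7 at offsets 5–8.
Offset 7 falls in char 3's range; it's byte 3 of F0 99 88 B7 = 0x88.

0x88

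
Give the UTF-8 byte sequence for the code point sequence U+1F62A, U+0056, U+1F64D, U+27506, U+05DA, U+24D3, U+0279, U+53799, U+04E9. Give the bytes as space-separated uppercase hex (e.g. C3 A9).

U+1F62A: 4-byte form → F0 9F 98 AA.
U+0056: 1-byte form → 56.
U+1F64D: 4-byte form → F0 9F 99 8D.
U+27506: 4-byte form → F0 A7 94 86.
U+05DA: 2-byte form → D7 9A.
U+24D3: 3-byte form → E2 93 93.
U+0279: 2-byte form → C9 B9.
U+53799: 4-byte form → F1 93 9E 99.
U+04E9: 2-byte form → D3 A9.
Concatenated (26 bytes): F0 9F 98 AA 56 F0 9F 99 8D F0 A7 94 86 D7 9A E2 93 93 C9 B9 F1 93 9E 99 D3 A9.

F0 9F 98 AA 56 F0 9F 99 8D F0 A7 94 86 D7 9A E2 93 93 C9 B9 F1 93 9E 99 D3 A9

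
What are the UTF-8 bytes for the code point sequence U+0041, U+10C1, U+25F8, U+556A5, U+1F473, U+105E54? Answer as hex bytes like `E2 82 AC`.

41 E1 83 81 E2 97 B8 F1 95 9A A5 F0 9F 91 B3 F4 85 B9 94

U+0041: 1-byte form → 41.
U+10C1: 3-byte form → E1 83 81.
U+25F8: 3-byte form → E2 97 B8.
U+556A5: 4-byte form → F1 95 9A A5.
U+1F473: 4-byte form → F0 9F 91 B3.
U+105E54: 4-byte form → F4 85 B9 94.
Concatenated (19 bytes): 41 E1 83 81 E2 97 B8 F1 95 9A A5 F0 9F 91 B3 F4 85 B9 94.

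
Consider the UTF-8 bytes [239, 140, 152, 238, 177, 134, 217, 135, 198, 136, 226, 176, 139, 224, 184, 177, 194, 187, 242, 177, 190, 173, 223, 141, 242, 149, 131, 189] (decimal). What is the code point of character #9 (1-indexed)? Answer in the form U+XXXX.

Offset 0: leading byte 0xEF = 11101111 → 3-byte char #1 = EF 8C 98.
Offset 3: leading byte 0xEE = 11101110 → 3-byte char #2 = EE B1 86.
Offset 6: leading byte 0xD9 = 11011001 → 2-byte char #3 = D9 87.
Offset 8: leading byte 0xC6 = 11000110 → 2-byte char #4 = C6 88.
Offset 10: leading byte 0xE2 = 11100010 → 3-byte char #5 = E2 B0 8B.
Offset 13: leading byte 0xE0 = 11100000 → 3-byte char #6 = E0 B8 B1.
Offset 16: leading byte 0xC2 = 11000010 → 2-byte char #7 = C2 BB.
Offset 18: leading byte 0xF2 = 11110010 → 4-byte char #8 = F2 B1 BE AD.
Offset 22: leading byte 0xDF = 11011111 → 2-byte char #9 = DF 8D.
Leading byte 0xDF = 11011111 matches 110xxxxx → 2-byte sequence.
Byte 1: 0xDF = 11011111, payload 11111 (5 bits).
Byte 2: 0x8D = 10001101 (10xxxxxx ✓), payload 001101.
Concatenate: 11111001101 = 0x7CD (11 bits → U+07CD).

U+07CD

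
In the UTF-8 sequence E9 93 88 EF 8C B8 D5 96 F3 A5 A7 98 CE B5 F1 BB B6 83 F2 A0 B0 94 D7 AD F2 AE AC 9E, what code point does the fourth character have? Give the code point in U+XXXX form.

Offset 0: leading byte 0xE9 = 11101001 → 3-byte char #1 = E9 93 88.
Offset 3: leading byte 0xEF = 11101111 → 3-byte char #2 = EF 8C B8.
Offset 6: leading byte 0xD5 = 11010101 → 2-byte char #3 = D5 96.
Offset 8: leading byte 0xF3 = 11110011 → 4-byte char #4 = F3 A5 A7 98.
Leading byte 0xF3 = 11110011 matches 11110xxx → 4-byte sequence.
Byte 1: 0xF3 = 11110011, payload 011 (3 bits).
Byte 2: 0xA5 = 10100101 (10xxxxxx ✓), payload 100101.
Byte 3: 0xA7 = 10100111 (10xxxxxx ✓), payload 100111.
Byte 4: 0x98 = 10011000 (10xxxxxx ✓), payload 011000.
Concatenate: 011100101100111011000 = 0xE59D8 (21 bits → U+E59D8).

U+E59D8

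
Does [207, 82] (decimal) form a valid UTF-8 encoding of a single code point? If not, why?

Leading byte 0xCF = 11001111 → 2-byte form.
Byte 2 is 0x52 = 01010010, which is not 10xxxxxx — expected a continuation byte.

invalid (non-continuation byte where continuation expected)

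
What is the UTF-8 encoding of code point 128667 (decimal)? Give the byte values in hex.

F0 9F 9A 9B

U+1F69B = 0x1F69B = 128667 decimal. In range U+10000–U+10FFFF → 4-byte form: 11110xxx 10xxxxxx 10xxxxxx 10xxxxxx.
Binary (21 bits): 000011111011010011011.
Split 3+6+6+6: 000 | 011111 | 011010 | 011011.
Byte 1: 11110000 = 0xF0.
Byte 2: 10011111 = 0x9F.
Byte 3: 10011010 = 0x9A.
Byte 4: 10011011 = 0x9B.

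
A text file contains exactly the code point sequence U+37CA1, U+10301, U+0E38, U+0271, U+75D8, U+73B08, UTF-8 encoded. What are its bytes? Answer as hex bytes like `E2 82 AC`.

U+37CA1: 4-byte form → F0 B7 B2 A1.
U+10301: 4-byte form → F0 90 8C 81.
U+0E38: 3-byte form → E0 B8 B8.
U+0271: 2-byte form → C9 B1.
U+75D8: 3-byte form → E7 97 98.
U+73B08: 4-byte form → F1 B3 AC 88.
Concatenated (20 bytes): F0 B7 B2 A1 F0 90 8C 81 E0 B8 B8 C9 B1 E7 97 98 F1 B3 AC 88.

F0 B7 B2 A1 F0 90 8C 81 E0 B8 B8 C9 B1 E7 97 98 F1 B3 AC 88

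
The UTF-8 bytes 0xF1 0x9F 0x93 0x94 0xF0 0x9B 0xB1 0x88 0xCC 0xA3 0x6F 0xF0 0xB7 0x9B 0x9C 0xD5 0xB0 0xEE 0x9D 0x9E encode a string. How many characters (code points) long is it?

Byte at offset 0: 0xF1 = 11110001 → 4-byte char (#1). Advance 4.
Byte at offset 4: 0xF0 = 11110000 → 4-byte char (#2). Advance 4.
Byte at offset 8: 0xCC = 11001100 → 2-byte char (#3). Advance 2.
Byte at offset 10: 0x6F = 01101111 → 1-byte char (#4). Advance 1.
Byte at offset 11: 0xF0 = 11110000 → 4-byte char (#5). Advance 4.
Byte at offset 15: 0xD5 = 11010101 → 2-byte char (#6). Advance 2.
Byte at offset 17: 0xEE = 11101110 → 3-byte char (#7). Advance 3.
Reached end at offset 20 after 7 code points.

7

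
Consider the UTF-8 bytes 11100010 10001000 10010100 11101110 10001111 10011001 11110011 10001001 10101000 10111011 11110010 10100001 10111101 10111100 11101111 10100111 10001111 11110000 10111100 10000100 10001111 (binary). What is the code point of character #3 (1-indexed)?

Offset 0: leading byte 0xE2 = 11100010 → 3-byte char #1 = E2 88 94.
Offset 3: leading byte 0xEE = 11101110 → 3-byte char #2 = EE 8F 99.
Offset 6: leading byte 0xF3 = 11110011 → 4-byte char #3 = F3 89 A8 BB.
Leading byte 0xF3 = 11110011 matches 11110xxx → 4-byte sequence.
Byte 1: 0xF3 = 11110011, payload 011 (3 bits).
Byte 2: 0x89 = 10001001 (10xxxxxx ✓), payload 001001.
Byte 3: 0xA8 = 10101000 (10xxxxxx ✓), payload 101000.
Byte 4: 0xBB = 10111011 (10xxxxxx ✓), payload 111011.
Concatenate: 011001001101000111011 = 0xC9A3B (21 bits → U+C9A3B).

U+C9A3B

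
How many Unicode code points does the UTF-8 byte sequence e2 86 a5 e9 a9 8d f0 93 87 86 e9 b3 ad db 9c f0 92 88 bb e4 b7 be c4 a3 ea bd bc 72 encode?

10

Byte at offset 0: 0xE2 = 11100010 → 3-byte char (#1). Advance 3.
Byte at offset 3: 0xE9 = 11101001 → 3-byte char (#2). Advance 3.
Byte at offset 6: 0xF0 = 11110000 → 4-byte char (#3). Advance 4.
Byte at offset 10: 0xE9 = 11101001 → 3-byte char (#4). Advance 3.
Byte at offset 13: 0xDB = 11011011 → 2-byte char (#5). Advance 2.
Byte at offset 15: 0xF0 = 11110000 → 4-byte char (#6). Advance 4.
Byte at offset 19: 0xE4 = 11100100 → 3-byte char (#7). Advance 3.
Byte at offset 22: 0xC4 = 11000100 → 2-byte char (#8). Advance 2.
Byte at offset 24: 0xEA = 11101010 → 3-byte char (#9). Advance 3.
Byte at offset 27: 0x72 = 01110010 → 1-byte char (#10). Advance 1.
Reached end at offset 28 after 10 code points.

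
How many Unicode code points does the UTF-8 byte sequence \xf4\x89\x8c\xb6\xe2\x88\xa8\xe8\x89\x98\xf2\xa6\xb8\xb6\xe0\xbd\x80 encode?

5

Byte at offset 0: 0xF4 = 11110100 → 4-byte char (#1). Advance 4.
Byte at offset 4: 0xE2 = 11100010 → 3-byte char (#2). Advance 3.
Byte at offset 7: 0xE8 = 11101000 → 3-byte char (#3). Advance 3.
Byte at offset 10: 0xF2 = 11110010 → 4-byte char (#4). Advance 4.
Byte at offset 14: 0xE0 = 11100000 → 3-byte char (#5). Advance 3.
Reached end at offset 17 after 5 code points.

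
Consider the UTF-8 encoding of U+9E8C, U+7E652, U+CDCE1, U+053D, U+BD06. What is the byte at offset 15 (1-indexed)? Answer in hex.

1-indexed offset 15 is 0-indexed offset 14.
U+9E8C → 3-byte form E9 BA 8C at offsets 0–2.
U+7E652 → 4-byte form F1 BE 99 92 at offsets 3–6.
U+CDCE1 → 4-byte form F3 8D B3 A1 at offsets 7–10.
U+053D → 2-byte form D4 BD at offsets 11–12.
U+BD06 → 3-byte form EB B4 86 at offsets 13–15.
Offset 14 falls in char 5's range; it's byte 2 of EB B4 86 = 0xB4.

0xB4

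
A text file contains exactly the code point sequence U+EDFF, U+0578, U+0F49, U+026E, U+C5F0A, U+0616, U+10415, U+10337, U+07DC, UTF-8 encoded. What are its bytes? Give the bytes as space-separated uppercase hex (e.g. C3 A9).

EE B7 BF D5 B8 E0 BD 89 C9 AE F3 85 BC 8A D8 96 F0 90 90 95 F0 90 8C B7 DF 9C

U+EDFF: 3-byte form → EE B7 BF.
U+0578: 2-byte form → D5 B8.
U+0F49: 3-byte form → E0 BD 89.
U+026E: 2-byte form → C9 AE.
U+C5F0A: 4-byte form → F3 85 BC 8A.
U+0616: 2-byte form → D8 96.
U+10415: 4-byte form → F0 90 90 95.
U+10337: 4-byte form → F0 90 8C B7.
U+07DC: 2-byte form → DF 9C.
Concatenated (26 bytes): EE B7 BF D5 B8 E0 BD 89 C9 AE F3 85 BC 8A D8 96 F0 90 90 95 F0 90 8C B7 DF 9C.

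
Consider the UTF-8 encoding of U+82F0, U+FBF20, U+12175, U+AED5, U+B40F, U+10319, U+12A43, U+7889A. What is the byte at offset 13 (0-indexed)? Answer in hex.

0x95

U+82F0 → 3-byte form E8 8B B0 at offsets 0–2.
U+FBF20 → 4-byte form F3 BB BC A0 at offsets 3–6.
U+12175 → 4-byte form F0 92 85 B5 at offsets 7–10.
U+AED5 → 3-byte form EA BB 95 at offsets 11–13.
Offset 13 falls in char 4's range; it's byte 3 of EA BB 95 = 0x95.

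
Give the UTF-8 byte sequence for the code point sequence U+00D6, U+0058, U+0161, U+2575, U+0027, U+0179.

C3 96 58 C5 A1 E2 95 B5 27 C5 B9

U+00D6: 2-byte form → C3 96.
U+0058: 1-byte form → 58.
U+0161: 2-byte form → C5 A1.
U+2575: 3-byte form → E2 95 B5.
U+0027: 1-byte form → 27.
U+0179: 2-byte form → C5 B9.
Concatenated (11 bytes): C3 96 58 C5 A1 E2 95 B5 27 C5 B9.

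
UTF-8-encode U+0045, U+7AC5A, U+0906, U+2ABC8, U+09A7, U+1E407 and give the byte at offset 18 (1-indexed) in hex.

1-indexed offset 18 is 0-indexed offset 17.
U+0045 → 1-byte form 45 at offsets 0–0.
U+7AC5A → 4-byte form F1 BA B1 9A at offsets 1–4.
U+0906 → 3-byte form E0 A4 86 at offsets 5–7.
U+2ABC8 → 4-byte form F0 AA AF 88 at offsets 8–11.
U+09A7 → 3-byte form E0 A6 A7 at offsets 12–14.
U+1E407 → 4-byte form F0 9E 90 87 at offsets 15–18.
Offset 17 falls in char 6's range; it's byte 3 of F0 9E 90 87 = 0x90.

0x90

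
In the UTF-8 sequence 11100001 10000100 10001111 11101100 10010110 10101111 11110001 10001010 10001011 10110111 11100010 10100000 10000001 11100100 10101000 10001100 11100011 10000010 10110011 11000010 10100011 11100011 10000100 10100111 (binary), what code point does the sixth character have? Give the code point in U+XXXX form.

Offset 0: leading byte 0xE1 = 11100001 → 3-byte char #1 = E1 84 8F.
Offset 3: leading byte 0xEC = 11101100 → 3-byte char #2 = EC 96 AF.
Offset 6: leading byte 0xF1 = 11110001 → 4-byte char #3 = F1 8A 8B B7.
Offset 10: leading byte 0xE2 = 11100010 → 3-byte char #4 = E2 A0 81.
Offset 13: leading byte 0xE4 = 11100100 → 3-byte char #5 = E4 A8 8C.
Offset 16: leading byte 0xE3 = 11100011 → 3-byte char #6 = E3 82 B3.
Leading byte 0xE3 = 11100011 matches 1110xxxx → 3-byte sequence.
Byte 1: 0xE3 = 11100011, payload 0011 (4 bits).
Byte 2: 0x82 = 10000010 (10xxxxxx ✓), payload 000010.
Byte 3: 0xB3 = 10110011 (10xxxxxx ✓), payload 110011.
Concatenate: 0011000010110011 = 0x30B3 (16 bits → U+30B3).

U+30B3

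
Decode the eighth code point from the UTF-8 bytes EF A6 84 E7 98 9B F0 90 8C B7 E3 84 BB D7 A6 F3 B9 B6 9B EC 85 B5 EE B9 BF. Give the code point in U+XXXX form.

U+EE7F

Offset 0: leading byte 0xEF = 11101111 → 3-byte char #1 = EF A6 84.
Offset 3: leading byte 0xE7 = 11100111 → 3-byte char #2 = E7 98 9B.
Offset 6: leading byte 0xF0 = 11110000 → 4-byte char #3 = F0 90 8C B7.
Offset 10: leading byte 0xE3 = 11100011 → 3-byte char #4 = E3 84 BB.
Offset 13: leading byte 0xD7 = 11010111 → 2-byte char #5 = D7 A6.
Offset 15: leading byte 0xF3 = 11110011 → 4-byte char #6 = F3 B9 B6 9B.
Offset 19: leading byte 0xEC = 11101100 → 3-byte char #7 = EC 85 B5.
Offset 22: leading byte 0xEE = 11101110 → 3-byte char #8 = EE B9 BF.
Leading byte 0xEE = 11101110 matches 1110xxxx → 3-byte sequence.
Byte 1: 0xEE = 11101110, payload 1110 (4 bits).
Byte 2: 0xB9 = 10111001 (10xxxxxx ✓), payload 111001.
Byte 3: 0xBF = 10111111 (10xxxxxx ✓), payload 111111.
Concatenate: 1110111001111111 = 0xEE7F (16 bits → U+EE7F).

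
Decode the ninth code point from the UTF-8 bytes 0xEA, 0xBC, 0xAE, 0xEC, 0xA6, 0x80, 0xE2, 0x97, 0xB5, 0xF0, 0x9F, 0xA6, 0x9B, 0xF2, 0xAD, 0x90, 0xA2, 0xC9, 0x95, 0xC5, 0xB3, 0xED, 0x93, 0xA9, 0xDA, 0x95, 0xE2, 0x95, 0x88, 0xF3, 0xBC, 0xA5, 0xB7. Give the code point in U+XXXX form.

U+0695

Offset 0: leading byte 0xEA = 11101010 → 3-byte char #1 = EA BC AE.
Offset 3: leading byte 0xEC = 11101100 → 3-byte char #2 = EC A6 80.
Offset 6: leading byte 0xE2 = 11100010 → 3-byte char #3 = E2 97 B5.
Offset 9: leading byte 0xF0 = 11110000 → 4-byte char #4 = F0 9F A6 9B.
Offset 13: leading byte 0xF2 = 11110010 → 4-byte char #5 = F2 AD 90 A2.
Offset 17: leading byte 0xC9 = 11001001 → 2-byte char #6 = C9 95.
Offset 19: leading byte 0xC5 = 11000101 → 2-byte char #7 = C5 B3.
Offset 21: leading byte 0xED = 11101101 → 3-byte char #8 = ED 93 A9.
Offset 24: leading byte 0xDA = 11011010 → 2-byte char #9 = DA 95.
Leading byte 0xDA = 11011010 matches 110xxxxx → 2-byte sequence.
Byte 1: 0xDA = 11011010, payload 11010 (5 bits).
Byte 2: 0x95 = 10010101 (10xxxxxx ✓), payload 010101.
Concatenate: 11010010101 = 0x695 (11 bits → U+0695).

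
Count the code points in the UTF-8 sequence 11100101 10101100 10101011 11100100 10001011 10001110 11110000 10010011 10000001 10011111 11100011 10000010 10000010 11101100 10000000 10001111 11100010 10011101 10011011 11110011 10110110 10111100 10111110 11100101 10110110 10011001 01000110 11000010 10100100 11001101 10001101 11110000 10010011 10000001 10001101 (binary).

Byte at offset 0: 0xE5 = 11100101 → 3-byte char (#1). Advance 3.
Byte at offset 3: 0xE4 = 11100100 → 3-byte char (#2). Advance 3.
Byte at offset 6: 0xF0 = 11110000 → 4-byte char (#3). Advance 4.
Byte at offset 10: 0xE3 = 11100011 → 3-byte char (#4). Advance 3.
Byte at offset 13: 0xEC = 11101100 → 3-byte char (#5). Advance 3.
Byte at offset 16: 0xE2 = 11100010 → 3-byte char (#6). Advance 3.
Byte at offset 19: 0xF3 = 11110011 → 4-byte char (#7). Advance 4.
Byte at offset 23: 0xE5 = 11100101 → 3-byte char (#8). Advance 3.
Byte at offset 26: 0x46 = 01000110 → 1-byte char (#9). Advance 1.
Byte at offset 27: 0xC2 = 11000010 → 2-byte char (#10). Advance 2.
Byte at offset 29: 0xCD = 11001101 → 2-byte char (#11). Advance 2.
Byte at offset 31: 0xF0 = 11110000 → 4-byte char (#12). Advance 4.
Reached end at offset 35 after 12 code points.

12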